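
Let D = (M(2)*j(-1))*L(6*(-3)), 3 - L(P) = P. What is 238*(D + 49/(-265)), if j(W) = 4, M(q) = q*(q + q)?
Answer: 42371378/265 ≈ 1.5989e+5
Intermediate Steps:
M(q) = 2*q² (M(q) = q*(2*q) = 2*q²)
L(P) = 3 - P
D = 672 (D = ((2*2²)*4)*(3 - 6*(-3)) = ((2*4)*4)*(3 - 1*(-18)) = (8*4)*(3 + 18) = 32*21 = 672)
238*(D + 49/(-265)) = 238*(672 + 49/(-265)) = 238*(672 + 49*(-1/265)) = 238*(672 - 49/265) = 238*(178031/265) = 42371378/265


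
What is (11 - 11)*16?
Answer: 0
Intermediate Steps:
(11 - 11)*16 = 0*16 = 0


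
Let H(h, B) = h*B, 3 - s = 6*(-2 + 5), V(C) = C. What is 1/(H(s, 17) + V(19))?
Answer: -1/236 ≈ -0.0042373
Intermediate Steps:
s = -15 (s = 3 - 6*(-2 + 5) = 3 - 6*3 = 3 - 1*18 = 3 - 18 = -15)
H(h, B) = B*h
1/(H(s, 17) + V(19)) = 1/(17*(-15) + 19) = 1/(-255 + 19) = 1/(-236) = -1/236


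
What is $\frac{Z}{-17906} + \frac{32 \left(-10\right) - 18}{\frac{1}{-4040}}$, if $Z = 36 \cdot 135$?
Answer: $\frac{12225498130}{8953} \approx 1.3655 \cdot 10^{6}$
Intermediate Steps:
$Z = 4860$
$\frac{Z}{-17906} + \frac{32 \left(-10\right) - 18}{\frac{1}{-4040}} = \frac{4860}{-17906} + \frac{32 \left(-10\right) - 18}{\frac{1}{-4040}} = 4860 \left(- \frac{1}{17906}\right) + \frac{-320 - 18}{- \frac{1}{4040}} = - \frac{2430}{8953} - -1365520 = - \frac{2430}{8953} + 1365520 = \frac{12225498130}{8953}$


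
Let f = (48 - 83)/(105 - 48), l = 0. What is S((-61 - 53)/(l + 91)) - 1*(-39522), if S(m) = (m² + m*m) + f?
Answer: 18656247583/472017 ≈ 39525.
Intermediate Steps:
f = -35/57 ≈ -0.61403
S(m) = -35/57 + 2*m² (S(m) = (m² + m*m) - 35/57 = (m² + m²) - 35/57 = 2*m² - 35/57 = -35/57 + 2*m²)
S((-61 - 53)/(l + 91)) - 1*(-39522) = (-35/57 + 2*((-61 - 53)/(0 + 91))²) - 1*(-39522) = (-35/57 + 2*(-114/91)²) + 39522 = (-35/57 + 2*(12996/8281)) + 39522 = (-35/57 + 25992/8281) + 39522 = 1191709/472017 + 39522 = 18656247583/472017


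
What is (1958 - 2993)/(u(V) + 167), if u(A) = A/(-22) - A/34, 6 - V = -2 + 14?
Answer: -193545/31313 ≈ -6.1810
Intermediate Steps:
V = -6 (V = 6 - (-2 + 14) = 6 - 1*12 = 6 - 12 = -6)
u(A) = -14*A/187 (u(A) = A*(-1/22) - A*(1/34) = -A/22 - A/34 = -14*A/187)
(1958 - 2993)/(u(V) + 167) = (1958 - 2993)/(-14/187*(-6) + 167) = -1035/(84/187 + 167) = -1035/31313/187 = -1035*187/31313 = -193545/31313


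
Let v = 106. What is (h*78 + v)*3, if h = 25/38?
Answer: 8967/19 ≈ 471.95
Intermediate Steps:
h = 25/38 (h = 25*(1/38) = 25/38 ≈ 0.65790)
(h*78 + v)*3 = ((25/38)*78 + 106)*3 = (975/19 + 106)*3 = (2989/19)*3 = 8967/19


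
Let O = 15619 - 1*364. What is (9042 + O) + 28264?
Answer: 52561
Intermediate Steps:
O = 15255 (O = 15619 - 364 = 15255)
(9042 + O) + 28264 = (9042 + 15255) + 28264 = 24297 + 28264 = 52561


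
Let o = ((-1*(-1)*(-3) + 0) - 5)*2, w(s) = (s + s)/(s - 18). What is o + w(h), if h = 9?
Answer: -18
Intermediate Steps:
w(s) = 2*s/(-18 + s) (w(s) = (2*s)/(-18 + s) = 2*s/(-18 + s))
o = -16 (o = ((1*(-3) + 0) - 5)*2 = ((-3 + 0) - 5)*2 = (-3 - 5)*2 = -8*2 = -16)
o + w(h) = -16 + 2*9/(-18 + 9) = -16 + 2*9/(-9) = -16 + 2*9*(-1/9) = -16 - 2 = -18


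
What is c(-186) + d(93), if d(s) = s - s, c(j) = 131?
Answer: 131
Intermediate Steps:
d(s) = 0
c(-186) + d(93) = 131 + 0 = 131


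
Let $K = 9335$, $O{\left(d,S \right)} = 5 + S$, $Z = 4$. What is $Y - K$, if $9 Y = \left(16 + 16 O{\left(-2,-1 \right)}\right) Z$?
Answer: $- \frac{83695}{9} \approx -9299.4$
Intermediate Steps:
$Y = \frac{320}{9}$ ($Y = \frac{\left(16 + 16 \left(5 - 1\right)\right) 4}{9} = \frac{\left(16 + 16 \cdot 4\right) 4}{9} = \frac{\left(16 + 64\right) 4}{9} = \frac{80 \cdot 4}{9} = \frac{1}{9} \cdot 320 = \frac{320}{9} \approx 35.556$)
$Y - K = \frac{320}{9} - 9335 = - \frac{83695}{9}$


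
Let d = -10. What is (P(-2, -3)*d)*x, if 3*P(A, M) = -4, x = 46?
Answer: 1840/3 ≈ 613.33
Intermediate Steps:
P(A, M) = -4/3 (P(A, M) = (1/3)*(-4) = -4/3)
(P(-2, -3)*d)*x = -4/3*(-10)*46 = (40/3)*46 = 1840/3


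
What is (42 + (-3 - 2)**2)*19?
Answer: 1273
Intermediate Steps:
(42 + (-3 - 2)**2)*19 = (42 + (-5)**2)*19 = (42 + 25)*19 = 67*19 = 1273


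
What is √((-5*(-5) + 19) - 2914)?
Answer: I*√2870 ≈ 53.572*I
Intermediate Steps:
√((-5*(-5) + 19) - 2914) = √((25 + 19) - 2914) = √(44 - 2914) = √(-2870) = I*√2870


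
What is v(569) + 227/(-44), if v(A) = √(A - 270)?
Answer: -227/44 + √299 ≈ 12.133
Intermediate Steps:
v(A) = √(-270 + A)
v(569) + 227/(-44) = √(-270 + 569) + 227/(-44) = √299 - 1/44*227 = √299 - 227/44 = -227/44 + √299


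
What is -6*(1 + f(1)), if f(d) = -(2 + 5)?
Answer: 36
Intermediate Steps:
f(d) = -7 (f(d) = -1*7 = -7)
-6*(1 + f(1)) = -6*(1 - 7) = -6*(-6) = 36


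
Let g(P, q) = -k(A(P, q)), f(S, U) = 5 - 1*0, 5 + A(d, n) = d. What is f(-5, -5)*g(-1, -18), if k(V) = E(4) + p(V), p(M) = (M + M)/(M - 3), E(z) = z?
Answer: -80/3 ≈ -26.667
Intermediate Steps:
A(d, n) = -5 + d
f(S, U) = 5 (f(S, U) = 5 + 0 = 5)
p(M) = 2*M/(-3 + M) (p(M) = (2*M)/(-3 + M) = 2*M/(-3 + M))
k(V) = 4 + 2*V/(-3 + V)
g(P, q) = -6*(-7 + P)/(-8 + P) (g(P, q) = -6*(-2 + (-5 + P))/(-3 + (-5 + P)) = -6*(-7 + P)/(-8 + P))
f(-5, -5)*g(-1, -18) = 5*(6*(7 - 1*(-1))/(-8 - 1)) = 5*(6*(7 + 1)/(-9)) = 5*(6*(-⅑)*8) = 5*(-16/3) = -80/3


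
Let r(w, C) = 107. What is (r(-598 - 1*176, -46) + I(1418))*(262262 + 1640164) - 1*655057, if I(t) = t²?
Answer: 3825456520949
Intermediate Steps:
(r(-598 - 1*176, -46) + I(1418))*(262262 + 1640164) - 1*655057 = (107 + 1418²)*(262262 + 1640164) - 1*655057 = (107 + 2010724)*1902426 - 655057 = 2010831*1902426 - 655057 = 3825457176006 - 655057 = 3825456520949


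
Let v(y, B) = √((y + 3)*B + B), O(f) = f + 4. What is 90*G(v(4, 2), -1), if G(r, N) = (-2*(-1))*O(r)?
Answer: 1440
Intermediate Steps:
O(f) = 4 + f
v(y, B) = √(B + B*(3 + y)) (v(y, B) = √((3 + y)*B + B) = √(B*(3 + y) + B) = √(B + B*(3 + y)))
G(r, N) = 8 + 2*r (G(r, N) = (-2*(-1))*(4 + r) = 2*(4 + r) = 8 + 2*r)
90*G(v(4, 2), -1) = 90*(8 + 2*√(2*(4 + 4))) = 90*(8 + 2*√(2*8)) = 90*(8 + 2*√16) = 90*(8 + 2*4) = 90*(8 + 8) = 90*16 = 1440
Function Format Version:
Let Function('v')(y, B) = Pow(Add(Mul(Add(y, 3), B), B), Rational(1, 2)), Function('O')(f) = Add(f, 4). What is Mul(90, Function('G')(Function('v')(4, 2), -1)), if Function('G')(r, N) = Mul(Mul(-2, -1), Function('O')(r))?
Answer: 1440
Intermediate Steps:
Function('O')(f) = Add(4, f)
Function('v')(y, B) = Pow(Add(B, Mul(B, Add(3, y))), Rational(1, 2)) (Function('v')(y, B) = Pow(Add(Mul(Add(3, y), B), B), Rational(1, 2)) = Pow(Add(Mul(B, Add(3, y)), B), Rational(1, 2)) = Pow(Add(B, Mul(B, Add(3, y))), Rational(1, 2)))
Function('G')(r, N) = Add(8, Mul(2, r)) (Function('G')(r, N) = Mul(Mul(-2, -1), Add(4, r)) = Mul(2, Add(4, r)) = Add(8, Mul(2, r)))
Mul(90, Function('G')(Function('v')(4, 2), -1)) = Mul(90, Add(8, Mul(2, Pow(Mul(2, Add(4, 4)), Rational(1, 2))))) = Mul(90, Add(8, Mul(2, Pow(Mul(2, 8), Rational(1, 2))))) = Mul(90, Add(8, Mul(2, Pow(16, Rational(1, 2))))) = Mul(90, Add(8, Mul(2, 4))) = Mul(90, Add(8, 8)) = Mul(90, 16) = 1440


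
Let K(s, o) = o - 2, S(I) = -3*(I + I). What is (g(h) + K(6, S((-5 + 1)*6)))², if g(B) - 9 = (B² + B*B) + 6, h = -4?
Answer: 35721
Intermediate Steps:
S(I) = -6*I
K(s, o) = -2 + o
g(B) = 15 + 2*B² (g(B) = 9 + ((B² + B*B) + 6) = 9 + ((B² + B²) + 6) = 9 + (2*B² + 6) = 9 + (6 + 2*B²) = 15 + 2*B²)
(g(h) + K(6, S((-5 + 1)*6)))² = ((15 + 2*(-4)²) + (-2 - 6*(-5 + 1)*6))² = ((15 + 2*16) + (-2 - (-24)*6))² = ((15 + 32) + (-2 - 6*(-24)))² = (47 + (-2 + 144))² = (47 + 142)² = 189² = 35721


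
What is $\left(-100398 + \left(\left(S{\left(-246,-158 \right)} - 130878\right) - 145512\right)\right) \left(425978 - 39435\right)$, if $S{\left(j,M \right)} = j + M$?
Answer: $-145800927256$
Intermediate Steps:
$S{\left(j,M \right)} = M + j$
$\left(-100398 + \left(\left(S{\left(-246,-158 \right)} - 130878\right) - 145512\right)\right) \left(425978 - 39435\right) = \left(-100398 - 276794\right) \left(425978 - 39435\right) = \left(-100398 - 276794\right) 386543 = \left(-377192\right) 386543 = -145800927256$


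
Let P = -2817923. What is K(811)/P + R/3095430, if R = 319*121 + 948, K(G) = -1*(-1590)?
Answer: 106518667181/8722683391890 ≈ 0.012212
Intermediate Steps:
K(G) = 1590
R = 39547 (R = 38599 + 948 = 39547)
K(811)/P + R/3095430 = 1590/(-2817923) + 39547/3095430 = 1590*(-1/2817923) + 39547*(1/3095430) = -1590/2817923 + 39547/3095430 = 106518667181/8722683391890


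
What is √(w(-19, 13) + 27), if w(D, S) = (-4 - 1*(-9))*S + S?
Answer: √105 ≈ 10.247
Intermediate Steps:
w(D, S) = 6*S (w(D, S) = (-4 + 9)*S + S = 5*S + S = 6*S)
√(w(-19, 13) + 27) = √(6*13 + 27) = √(78 + 27) = √105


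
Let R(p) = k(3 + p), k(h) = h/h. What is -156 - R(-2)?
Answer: -157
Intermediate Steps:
k(h) = 1
R(p) = 1
-156 - R(-2) = -156 - 1*1 = -156 - 1 = -157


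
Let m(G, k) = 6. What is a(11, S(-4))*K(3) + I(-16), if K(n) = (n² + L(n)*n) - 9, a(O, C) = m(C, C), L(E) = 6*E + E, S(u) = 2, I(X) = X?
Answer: 362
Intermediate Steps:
L(E) = 7*E
a(O, C) = 6
K(n) = -9 + 8*n² (K(n) = (n² + (7*n)*n) - 9 = (n² + 7*n²) - 9 = 8*n² - 9 = -9 + 8*n²)
a(11, S(-4))*K(3) + I(-16) = 6*(-9 + 8*3²) - 16 = 6*(-9 + 8*9) - 16 = 6*(-9 + 72) - 16 = 6*63 - 16 = 378 - 16 = 362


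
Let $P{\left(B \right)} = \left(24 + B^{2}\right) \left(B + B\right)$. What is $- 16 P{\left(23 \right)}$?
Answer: $-407008$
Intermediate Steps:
$P{\left(B \right)} = 2 B \left(24 + B^{2}\right)$ ($P{\left(B \right)} = \left(24 + B^{2}\right) 2 B = 2 B \left(24 + B^{2}\right)$)
$- 16 P{\left(23 \right)} = - 16 \cdot 2 \cdot 23 \left(24 + 23^{2}\right) = - 16 \cdot 2 \cdot 23 \left(24 + 529\right) = - 16 \cdot 2 \cdot 23 \cdot 553 = \left(-16\right) 25438 = -407008$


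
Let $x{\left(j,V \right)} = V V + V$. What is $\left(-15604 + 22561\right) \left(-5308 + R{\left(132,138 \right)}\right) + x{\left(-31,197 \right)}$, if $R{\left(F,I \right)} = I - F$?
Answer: $-36847008$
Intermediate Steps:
$x{\left(j,V \right)} = V + V^{2}$ ($x{\left(j,V \right)} = V^{2} + V = V + V^{2}$)
$\left(-15604 + 22561\right) \left(-5308 + R{\left(132,138 \right)}\right) + x{\left(-31,197 \right)} = \left(-15604 + 22561\right) \left(-5308 + \left(138 - 132\right)\right) + 197 \left(1 + 197\right) = 6957 \left(-5308 + \left(138 - 132\right)\right) + 197 \cdot 198 = 6957 \left(-5308 + 6\right) + 39006 = 6957 \left(-5302\right) + 39006 = -36886014 + 39006 = -36847008$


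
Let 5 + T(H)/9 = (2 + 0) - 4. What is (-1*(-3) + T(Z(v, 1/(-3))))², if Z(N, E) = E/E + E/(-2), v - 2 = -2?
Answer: 3600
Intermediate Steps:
v = 0 (v = 2 - 2 = 0)
Z(N, E) = 1 - E/2 (Z(N, E) = 1 + E*(-½) = 1 - E/2)
T(H) = -63 (T(H) = -45 + 9*((2 + 0) - 4) = -45 + 9*(2 - 4) = -45 + 9*(-2) = -45 - 18 = -63)
(-1*(-3) + T(Z(v, 1/(-3))))² = (-1*(-3) - 63)² = (3 - 63)² = (-60)² = 3600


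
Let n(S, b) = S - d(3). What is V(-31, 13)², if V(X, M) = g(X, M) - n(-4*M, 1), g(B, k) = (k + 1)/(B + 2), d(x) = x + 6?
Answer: 3080025/841 ≈ 3662.3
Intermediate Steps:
d(x) = 6 + x
g(B, k) = (1 + k)/(2 + B)
n(S, b) = -9 + S (n(S, b) = S - (6 + 3) = S - 1*9 = S - 9 = -9 + S)
V(X, M) = 9 + 4*M + (1 + M)/(2 + X) (V(X, M) = (1 + M)/(2 + X) - (-9 - 4*M) = (1 + M)/(2 + X) + (9 + 4*M) = 9 + 4*M + (1 + M)/(2 + X))
V(-31, 13)² = ((1 + 13 + (2 - 31)*(9 + 4*13))/(2 - 31))² = ((1 + 13 - 29*(9 + 52))/(-29))² = (-(1 + 13 - 29*61)/29)² = (-(1 + 13 - 1769)/29)² = (-1/29*(-1755))² = (1755/29)² = 3080025/841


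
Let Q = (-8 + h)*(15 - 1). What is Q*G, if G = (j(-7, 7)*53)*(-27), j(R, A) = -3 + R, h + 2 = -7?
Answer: -3405780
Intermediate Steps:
h = -9 (h = -2 - 7 = -9)
Q = -238 (Q = (-8 - 9)*(15 - 1) = -17*14 = -238)
G = 14310 (G = ((-3 - 7)*53)*(-27) = -10*53*(-27) = -530*(-27) = 14310)
Q*G = -238*14310 = -3405780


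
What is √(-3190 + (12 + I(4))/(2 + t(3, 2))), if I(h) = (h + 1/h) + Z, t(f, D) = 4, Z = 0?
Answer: I*√458970/12 ≈ 56.456*I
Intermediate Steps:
I(h) = h + 1/h (I(h) = (h + 1/h) + 0 = h + 1/h)
√(-3190 + (12 + I(4))/(2 + t(3, 2))) = √(-3190 + (12 + (4 + 1/4))/(2 + 4)) = √(-3190 + (12 + (4 + ¼))/6) = √(-3190 + (12 + 17/4)*(⅙)) = √(-3190 + (65/4)*(⅙)) = √(-3190 + 65/24) = √(-76495/24) = I*√458970/12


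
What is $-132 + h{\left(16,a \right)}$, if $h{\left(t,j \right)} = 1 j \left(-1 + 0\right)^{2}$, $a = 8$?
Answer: $-124$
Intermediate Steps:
$h{\left(t,j \right)} = j$ ($h{\left(t,j \right)} = j \left(-1\right)^{2} = j 1 = j$)
$-132 + h{\left(16,a \right)} = -132 + 8 = -124$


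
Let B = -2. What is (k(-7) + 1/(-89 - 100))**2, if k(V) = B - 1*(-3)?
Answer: 35344/35721 ≈ 0.98945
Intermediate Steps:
k(V) = 1 (k(V) = -2 - 1*(-3) = -2 + 3 = 1)
(k(-7) + 1/(-89 - 100))**2 = (1 + 1/(-89 - 100))**2 = (1 + 1/(-189))**2 = (1 - 1/189)**2 = (188/189)**2 = 35344/35721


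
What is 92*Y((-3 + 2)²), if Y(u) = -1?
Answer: -92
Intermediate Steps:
92*Y((-3 + 2)²) = 92*(-1) = -92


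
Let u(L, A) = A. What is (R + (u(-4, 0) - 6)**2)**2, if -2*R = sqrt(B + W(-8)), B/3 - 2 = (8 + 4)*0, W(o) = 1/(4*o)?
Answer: (576 - sqrt(382))**2/256 ≈ 1209.5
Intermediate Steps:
W(o) = 1/(4*o)
B = 6 (B = 6 + 3*((8 + 4)*0) = 6 + 3*(12*0) = 6 + 3*0 = 6 + 0 = 6)
R = -sqrt(382)/16 (R = -sqrt(6 + (1/4)/(-8))/2 = -sqrt(6 + (1/4)*(-1/8))/2 = -sqrt(6 - 1/32)/2 = -sqrt(382)/16 ≈ -1.2216)
(R + (u(-4, 0) - 6)**2)**2 = (-sqrt(382)/16 + (0 - 6)**2)**2 = (-sqrt(382)/16 + (-6)**2)**2 = (-sqrt(382)/16 + 36)**2 = (36 - sqrt(382)/16)**2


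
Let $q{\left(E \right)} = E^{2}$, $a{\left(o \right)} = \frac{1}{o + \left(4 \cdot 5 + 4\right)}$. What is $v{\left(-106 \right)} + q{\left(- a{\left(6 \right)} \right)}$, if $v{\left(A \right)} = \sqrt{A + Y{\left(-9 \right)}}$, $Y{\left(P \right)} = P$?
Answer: $\frac{1}{900} + i \sqrt{115} \approx 0.0011111 + 10.724 i$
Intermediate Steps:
$a{\left(o \right)} = \frac{1}{24 + o}$ ($a{\left(o \right)} = \frac{1}{o + \left(20 + 4\right)} = \frac{1}{o + 24} = \frac{1}{24 + o}$)
$v{\left(A \right)} = \sqrt{-9 + A}$ ($v{\left(A \right)} = \sqrt{A - 9} = \sqrt{-9 + A}$)
$v{\left(-106 \right)} + q{\left(- a{\left(6 \right)} \right)} = \sqrt{-9 - 106} + \left(- \frac{1}{24 + 6}\right)^{2} = \sqrt{-115} + \left(- \frac{1}{30}\right)^{2} = i \sqrt{115} + \left(\left(-1\right) \frac{1}{30}\right)^{2} = i \sqrt{115} + \left(- \frac{1}{30}\right)^{2} = i \sqrt{115} + \frac{1}{900} = \frac{1}{900} + i \sqrt{115}$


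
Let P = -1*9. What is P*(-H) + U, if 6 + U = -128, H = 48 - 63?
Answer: -269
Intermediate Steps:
H = -15
U = -134 (U = -6 - 128 = -134)
P = -9
P*(-H) + U = -(-9)*(-15) - 134 = -9*15 - 134 = -135 - 134 = -269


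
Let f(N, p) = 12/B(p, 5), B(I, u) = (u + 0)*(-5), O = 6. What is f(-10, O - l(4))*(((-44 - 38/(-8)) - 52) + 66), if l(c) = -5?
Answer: 303/25 ≈ 12.120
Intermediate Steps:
B(I, u) = -5*u (B(I, u) = u*(-5) = -5*u)
f(N, p) = -12/25 (f(N, p) = 12/((-5*5)) = 12/(-25) = 12*(-1/25) = -12/25)
f(-10, O - l(4))*(((-44 - 38/(-8)) - 52) + 66) = -12*(((-44 - 38/(-8)) - 52) + 66)/25 = -12*(((-44 - 38*(-1/8)) - 52) + 66)/25 = -12*(((-44 + 19/4) - 52) + 66)/25 = -12*((-157/4 - 52) + 66)/25 = -12*(-365/4 + 66)/25 = -12/25*(-101/4) = 303/25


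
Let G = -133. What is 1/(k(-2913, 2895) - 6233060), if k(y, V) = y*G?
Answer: -1/5845631 ≈ -1.7107e-7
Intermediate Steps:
k(y, V) = -133*y (k(y, V) = y*(-133) = -133*y)
1/(k(-2913, 2895) - 6233060) = 1/(-133*(-2913) - 6233060) = 1/(387429 - 6233060) = 1/(-5845631) = -1/5845631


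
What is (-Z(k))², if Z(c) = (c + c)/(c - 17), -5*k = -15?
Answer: 9/49 ≈ 0.18367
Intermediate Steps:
k = 3 (k = -⅕*(-15) = 3)
Z(c) = 2*c/(-17 + c) (Z(c) = (2*c)/(-17 + c) = 2*c/(-17 + c))
(-Z(k))² = (-2*3/(-17 + 3))² = (-2*3/(-14))² = (-2*3*(-1)/14)² = (-1*(-3/7))² = (3/7)² = 9/49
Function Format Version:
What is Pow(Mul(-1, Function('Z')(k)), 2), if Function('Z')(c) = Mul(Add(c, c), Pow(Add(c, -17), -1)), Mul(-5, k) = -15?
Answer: Rational(9, 49) ≈ 0.18367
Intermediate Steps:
k = 3 (k = Mul(Rational(-1, 5), -15) = 3)
Function('Z')(c) = Mul(2, c, Pow(Add(-17, c), -1)) (Function('Z')(c) = Mul(Mul(2, c), Pow(Add(-17, c), -1)) = Mul(2, c, Pow(Add(-17, c), -1)))
Pow(Mul(-1, Function('Z')(k)), 2) = Pow(Mul(-1, Mul(2, 3, Pow(Add(-17, 3), -1))), 2) = Pow(Mul(-1, Mul(2, 3, Pow(-14, -1))), 2) = Pow(Mul(-1, Mul(2, 3, Rational(-1, 14))), 2) = Pow(Mul(-1, Rational(-3, 7)), 2) = Pow(Rational(3, 7), 2) = Rational(9, 49)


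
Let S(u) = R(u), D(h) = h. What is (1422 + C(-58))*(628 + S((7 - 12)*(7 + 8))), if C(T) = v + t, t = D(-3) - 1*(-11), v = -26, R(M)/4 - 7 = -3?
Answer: 904176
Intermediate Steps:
R(M) = 16 (R(M) = 28 + 4*(-3) = 28 - 12 = 16)
S(u) = 16
t = 8 (t = -3 - 1*(-11) = -3 + 11 = 8)
C(T) = -18 (C(T) = -26 + 8 = -18)
(1422 + C(-58))*(628 + S((7 - 12)*(7 + 8))) = (1422 - 18)*(628 + 16) = 1404*644 = 904176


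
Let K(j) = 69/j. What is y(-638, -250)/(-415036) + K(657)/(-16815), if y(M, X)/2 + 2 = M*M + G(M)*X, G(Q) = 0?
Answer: -39445548218/20110050585 ≈ -1.9615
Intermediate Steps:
y(M, X) = -4 + 2*M² (y(M, X) = -4 + 2*(M*M + 0*X) = -4 + 2*(M² + 0) = -4 + 2*M²)
y(-638, -250)/(-415036) + K(657)/(-16815) = (-4 + 2*(-638)²)/(-415036) + (69/657)/(-16815) = (-4 + 2*407044)*(-1/415036) + (69*(1/657))*(-1/16815) = (-4 + 814088)*(-1/415036) + (23/219)*(-1/16815) = 814084*(-1/415036) - 23/3682485 = -203521/103759 - 23/3682485 = -39445548218/20110050585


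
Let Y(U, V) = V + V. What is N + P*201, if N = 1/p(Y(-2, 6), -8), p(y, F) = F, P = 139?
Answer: 223511/8 ≈ 27939.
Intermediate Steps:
Y(U, V) = 2*V
N = -⅛ (N = 1/(-8) = -⅛ ≈ -0.12500)
N + P*201 = -⅛ + 139*201 = -⅛ + 27939 = 223511/8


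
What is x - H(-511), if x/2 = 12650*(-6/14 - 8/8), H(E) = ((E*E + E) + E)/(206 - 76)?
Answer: -34710693/910 ≈ -38144.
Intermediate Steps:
H(E) = E/65 + E²/130 (H(E) = ((E² + E) + E)/130 = ((E + E²) + E)*(1/130) = (E² + 2*E)*(1/130) = E/65 + E²/130)
x = -253000/7 (x = 2*(12650*(-6/14 - 8/8)) = 2*(12650*(-6*1/14 - 8*⅛)) = 2*(12650*(-3/7 - 1)) = 2*(12650*(-10/7)) = 2*(-126500/7) = -253000/7 ≈ -36143.)
x - H(-511) = -253000/7 - (-511)*(2 - 511)/130 = -253000/7 - (-511)*(-509)/130 = -253000/7 - 1*260099/130 = -253000/7 - 260099/130 = -34710693/910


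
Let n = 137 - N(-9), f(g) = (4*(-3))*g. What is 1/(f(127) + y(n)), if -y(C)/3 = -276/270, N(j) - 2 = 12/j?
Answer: -15/22814 ≈ -0.00065749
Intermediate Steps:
f(g) = -12*g
N(j) = 2 + 12/j
n = 409/3 (n = 137 - (2 + 12/(-9)) = 137 - (2 + 12*(-⅑)) = 137 - (2 - 4/3) = 137 - 1*⅔ = 137 - ⅔ = 409/3 ≈ 136.33)
y(C) = 46/15 (y(C) = -(-828)/270 = -3*(-46/45) = 46/15)
1/(f(127) + y(n)) = 1/(-12*127 + 46/15) = 1/(-1524 + 46/15) = 1/(-22814/15) = -15/22814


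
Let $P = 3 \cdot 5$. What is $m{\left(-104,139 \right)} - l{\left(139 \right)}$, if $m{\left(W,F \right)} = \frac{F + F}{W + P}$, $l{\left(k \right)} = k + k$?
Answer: $- \frac{25020}{89} \approx -281.12$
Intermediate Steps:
$l{\left(k \right)} = 2 k$
$P = 15$
$m{\left(W,F \right)} = \frac{2 F}{15 + W}$ ($m{\left(W,F \right)} = \frac{F + F}{W + 15} = \frac{2 F}{15 + W}$)
$m{\left(-104,139 \right)} - l{\left(139 \right)} = 2 \cdot 139 \frac{1}{15 - 104} - 2 \cdot 139 = 2 \cdot 139 \frac{1}{-89} - 278 = 2 \cdot 139 \left(- \frac{1}{89}\right) - 278 = - \frac{278}{89} - 278 = - \frac{25020}{89}$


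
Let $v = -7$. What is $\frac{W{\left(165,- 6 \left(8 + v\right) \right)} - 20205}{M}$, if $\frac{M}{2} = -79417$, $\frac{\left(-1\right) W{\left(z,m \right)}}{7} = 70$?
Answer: $\frac{20695}{158834} \approx 0.13029$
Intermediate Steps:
$W{\left(z,m \right)} = -490$ ($W{\left(z,m \right)} = \left(-7\right) 70 = -490$)
$M = -158834$ ($M = 2 \left(-79417\right) = -158834$)
$\frac{W{\left(165,- 6 \left(8 + v\right) \right)} - 20205}{M} = \frac{-490 - 20205}{-158834} = \left(-20695\right) \left(- \frac{1}{158834}\right) = \frac{20695}{158834}$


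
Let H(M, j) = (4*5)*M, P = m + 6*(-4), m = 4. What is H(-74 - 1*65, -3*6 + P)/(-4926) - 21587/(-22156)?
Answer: 83965621/54570228 ≈ 1.5387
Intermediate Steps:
P = -20 (P = 4 + 6*(-4) = 4 - 24 = -20)
H(M, j) = 20*M
H(-74 - 1*65, -3*6 + P)/(-4926) - 21587/(-22156) = (20*(-74 - 1*65))/(-4926) - 21587/(-22156) = (20*(-74 - 65))*(-1/4926) - 21587*(-1/22156) = (20*(-139))*(-1/4926) + 21587/22156 = -2780*(-1/4926) + 21587/22156 = 1390/2463 + 21587/22156 = 83965621/54570228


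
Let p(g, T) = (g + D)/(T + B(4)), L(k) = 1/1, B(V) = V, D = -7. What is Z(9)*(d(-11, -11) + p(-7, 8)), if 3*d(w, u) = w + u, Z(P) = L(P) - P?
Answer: 68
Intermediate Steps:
L(k) = 1
Z(P) = 1 - P
p(g, T) = (-7 + g)/(4 + T) (p(g, T) = (g - 7)/(T + 4) = (-7 + g)/(4 + T))
d(w, u) = u/3 + w/3 (d(w, u) = (w + u)/3 = (u + w)/3 = u/3 + w/3)
Z(9)*(d(-11, -11) + p(-7, 8)) = (1 - 1*9)*(((1/3)*(-11) + (1/3)*(-11)) + (-7 - 7)/(4 + 8)) = (1 - 9)*((-11/3 - 11/3) - 14/12) = -8*(-22/3 + (1/12)*(-14)) = -8*(-22/3 - 7/6) = -8*(-17/2) = 68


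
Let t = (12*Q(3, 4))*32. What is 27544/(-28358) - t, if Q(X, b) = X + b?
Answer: -3466084/1289 ≈ -2689.0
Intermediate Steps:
t = 2688 (t = (12*(3 + 4))*32 = (12*7)*32 = 84*32 = 2688)
27544/(-28358) - t = 27544/(-28358) - 1*2688 = 27544*(-1/28358) - 2688 = -1252/1289 - 2688 = -3466084/1289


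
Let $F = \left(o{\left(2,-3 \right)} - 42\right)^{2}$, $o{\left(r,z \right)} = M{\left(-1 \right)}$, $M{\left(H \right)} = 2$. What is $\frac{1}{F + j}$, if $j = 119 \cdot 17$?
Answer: $\frac{1}{3623} \approx 0.00027601$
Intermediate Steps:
$j = 2023$
$o{\left(r,z \right)} = 2$
$F = 1600$ ($F = \left(2 - 42\right)^{2} = \left(-40\right)^{2} = 1600$)
$\frac{1}{F + j} = \frac{1}{1600 + 2023} = \frac{1}{3623}$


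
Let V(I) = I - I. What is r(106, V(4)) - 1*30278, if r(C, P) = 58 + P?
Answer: -30220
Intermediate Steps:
V(I) = 0
r(106, V(4)) - 1*30278 = (58 + 0) - 1*30278 = 58 - 30278 = -30220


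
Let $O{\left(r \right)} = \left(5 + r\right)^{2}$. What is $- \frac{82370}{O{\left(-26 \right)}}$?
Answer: $- \frac{82370}{441} \approx -186.78$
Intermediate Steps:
$- \frac{82370}{O{\left(-26 \right)}} = - \frac{82370}{\left(5 - 26\right)^{2}} = - \frac{82370}{\left(-21\right)^{2}} = - \frac{82370}{441}$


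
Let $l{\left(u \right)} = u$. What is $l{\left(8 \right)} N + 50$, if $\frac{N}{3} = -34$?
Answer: $-766$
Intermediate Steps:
$N = -102$ ($N = 3 \left(-34\right) = -102$)
$l{\left(8 \right)} N + 50 = 8 \left(-102\right) + 50 = -816 + 50 = -766$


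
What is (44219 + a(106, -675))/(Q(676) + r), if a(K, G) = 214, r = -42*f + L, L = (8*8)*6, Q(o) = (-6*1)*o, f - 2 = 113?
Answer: -14811/2834 ≈ -5.2262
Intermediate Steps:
f = 115 (f = 2 + 113 = 115)
Q(o) = -6*o
L = 384 (L = 64*6 = 384)
r = -4446 (r = -42*115 + 384 = -4830 + 384 = -4446)
(44219 + a(106, -675))/(Q(676) + r) = (44219 + 214)/(-6*676 - 4446) = 44433/(-4056 - 4446) = 44433/(-8502) = 44433*(-1/8502) = -14811/2834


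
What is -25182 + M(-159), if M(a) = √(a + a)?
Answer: -25182 + I*√318 ≈ -25182.0 + 17.833*I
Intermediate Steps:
M(a) = √2*√a (M(a) = √(2*a) = √2*√a)
-25182 + M(-159) = -25182 + √2*√(-159) = -25182 + √2*(I*√159) = -25182 + I*√318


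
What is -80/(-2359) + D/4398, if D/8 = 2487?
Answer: 7881084/1729147 ≈ 4.5578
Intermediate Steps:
D = 19896 (D = 8*2487 = 19896)
-80/(-2359) + D/4398 = -80/(-2359) + 19896/4398 = -80*(-1/2359) + 19896*(1/4398) = 80/2359 + 3316/733 = 7881084/1729147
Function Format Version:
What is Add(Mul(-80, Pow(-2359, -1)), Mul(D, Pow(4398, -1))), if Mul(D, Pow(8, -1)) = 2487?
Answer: Rational(7881084, 1729147) ≈ 4.5578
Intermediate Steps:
D = 19896 (D = Mul(8, 2487) = 19896)
Add(Mul(-80, Pow(-2359, -1)), Mul(D, Pow(4398, -1))) = Add(Mul(-80, Pow(-2359, -1)), Mul(19896, Pow(4398, -1))) = Add(Mul(-80, Rational(-1, 2359)), Mul(19896, Rational(1, 4398))) = Add(Rational(80, 2359), Rational(3316, 733)) = Rational(7881084, 1729147)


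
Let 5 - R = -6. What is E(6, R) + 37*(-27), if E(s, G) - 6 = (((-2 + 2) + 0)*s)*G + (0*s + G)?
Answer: -982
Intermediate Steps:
R = 11 (R = 5 - 1*(-6) = 5 + 6 = 11)
E(s, G) = 6 + G (E(s, G) = 6 + ((((-2 + 2) + 0)*s)*G + (0*s + G)) = 6 + (((0 + 0)*s)*G + (0 + G)) = 6 + ((0*s)*G + G) = 6 + (0*G + G) = 6 + (0 + G) = 6 + G)
E(6, R) + 37*(-27) = (6 + 11) + 37*(-27) = 17 - 999 = -982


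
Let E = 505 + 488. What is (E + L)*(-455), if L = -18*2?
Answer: -435435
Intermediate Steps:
E = 993
L = -36
(E + L)*(-455) = (993 - 36)*(-455) = 957*(-455) = -435435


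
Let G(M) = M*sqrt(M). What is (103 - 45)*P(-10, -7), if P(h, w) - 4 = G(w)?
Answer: 232 - 406*I*sqrt(7) ≈ 232.0 - 1074.2*I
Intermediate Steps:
G(M) = M**(3/2)
P(h, w) = 4 + w**(3/2)
(103 - 45)*P(-10, -7) = (103 - 45)*(4 + (-7)**(3/2)) = 58*(4 - 7*I*sqrt(7)) = 232 - 406*I*sqrt(7)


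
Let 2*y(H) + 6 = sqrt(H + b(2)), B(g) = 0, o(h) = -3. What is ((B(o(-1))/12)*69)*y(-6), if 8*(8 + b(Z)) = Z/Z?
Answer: 0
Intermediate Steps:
b(Z) = -63/8 (b(Z) = -8 + (Z/Z)/8 = -8 + (1/8)*1 = -8 + 1/8 = -63/8)
y(H) = -3 + sqrt(-63/8 + H)/2 (y(H) = -3 + sqrt(H - 63/8)/2 = -3 + sqrt(-63/8 + H)/2)
((B(o(-1))/12)*69)*y(-6) = ((0/12)*69)*(-3 + sqrt(-126 + 16*(-6))/8) = ((0*(1/12))*69)*(-3 + sqrt(-126 - 96)/8) = (0*69)*(-3 + sqrt(-222)/8) = 0*(-3 + (I*sqrt(222))/8) = 0*(-3 + I*sqrt(222)/8) = 0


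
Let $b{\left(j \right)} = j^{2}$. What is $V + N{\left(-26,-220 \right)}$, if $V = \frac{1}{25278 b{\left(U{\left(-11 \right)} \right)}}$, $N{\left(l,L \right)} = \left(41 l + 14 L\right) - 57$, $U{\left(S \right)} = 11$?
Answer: $- \frac{12855455513}{3058638} \approx -4203.0$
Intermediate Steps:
$N{\left(l,L \right)} = -57 + 14 L + 41 l$ ($N{\left(l,L \right)} = \left(14 L + 41 l\right) - 57 = -57 + 14 L + 41 l$)
$V = \frac{1}{3058638}$ ($V = \frac{1}{25278 \cdot 11^{2}} = \frac{1}{25278 \cdot 121} = \frac{1}{25278} \cdot \frac{1}{121} = \frac{1}{3058638} \approx 3.2694 \cdot 10^{-7}$)
$V + N{\left(-26,-220 \right)} = \frac{1}{3058638} + \left(-57 + 14 \left(-220\right) + 41 \left(-26\right)\right) = \frac{1}{3058638} - 4203 = - \frac{12855455513}{3058638}$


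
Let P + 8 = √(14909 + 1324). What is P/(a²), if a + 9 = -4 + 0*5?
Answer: -8/169 + √16233/169 ≈ 0.70656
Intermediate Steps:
P = -8 + √16233 (P = -8 + √(14909 + 1324) = -8 + √16233 ≈ 119.41)
a = -13 (a = -9 + (-4 + 0*5) = -9 + (-4 + 0) = -9 - 4 = -13)
P/(a²) = (-8 + √16233)/((-13)²) = (-8 + √16233)/169 = (-8 + √16233)*(1/169) = -8/169 + √16233/169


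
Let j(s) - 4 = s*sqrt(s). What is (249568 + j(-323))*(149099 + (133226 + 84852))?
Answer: 91637098244 - 118598171*I*sqrt(323) ≈ 9.1637e+10 - 2.1315e+9*I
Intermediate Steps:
j(s) = 4 + s**(3/2) (j(s) = 4 + s*sqrt(s) = 4 + s**(3/2))
(249568 + j(-323))*(149099 + (133226 + 84852)) = (249568 + (4 + (-323)**(3/2)))*(149099 + (133226 + 84852)) = (249568 + (4 - 323*I*sqrt(323)))*(149099 + 218078) = (249572 - 323*I*sqrt(323))*367177 = 91637098244 - 118598171*I*sqrt(323)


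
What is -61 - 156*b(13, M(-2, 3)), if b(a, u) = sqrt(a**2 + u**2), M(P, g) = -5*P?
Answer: -61 - 156*sqrt(269) ≈ -2619.6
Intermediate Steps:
-61 - 156*b(13, M(-2, 3)) = -61 - 156*sqrt(13**2 + (-5*(-2))**2) = -61 - 156*sqrt(169 + 10**2) = -61 - 156*sqrt(169 + 100) = -61 - 156*sqrt(269)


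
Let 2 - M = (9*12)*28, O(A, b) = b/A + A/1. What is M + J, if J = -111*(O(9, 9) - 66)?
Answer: 3194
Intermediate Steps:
O(A, b) = A + b/A (O(A, b) = b/A + A*1 = b/A + A = A + b/A)
M = -3022 (M = 2 - 9*12*28 = 2 - 108*28 = 2 - 1*3024 = 2 - 3024 = -3022)
J = 6216 (J = -111*((9 + 9/9) - 66) = -111*((9 + 9*(1/9)) - 66) = -111*((9 + 1) - 66) = -111*(10 - 66) = -111*(-56) = 6216)
M + J = -3022 + 6216 = 3194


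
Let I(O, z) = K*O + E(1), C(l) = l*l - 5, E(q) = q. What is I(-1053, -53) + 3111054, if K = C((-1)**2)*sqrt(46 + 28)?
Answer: 3111055 + 4212*sqrt(74) ≈ 3.1473e+6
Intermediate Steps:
C(l) = -5 + l**2 (C(l) = l**2 - 5 = -5 + l**2)
K = -4*sqrt(74) (K = (-5 + ((-1)**2)**2)*sqrt(46 + 28) = (-5 + 1**2)*sqrt(74) = (-5 + 1)*sqrt(74) = -4*sqrt(74) ≈ -34.409)
I(O, z) = 1 - 4*O*sqrt(74) (I(O, z) = (-4*sqrt(74))*O + 1 = -4*O*sqrt(74) + 1 = 1 - 4*O*sqrt(74))
I(-1053, -53) + 3111054 = (1 - 4*(-1053)*sqrt(74)) + 3111054 = (1 + 4212*sqrt(74)) + 3111054 = 3111055 + 4212*sqrt(74)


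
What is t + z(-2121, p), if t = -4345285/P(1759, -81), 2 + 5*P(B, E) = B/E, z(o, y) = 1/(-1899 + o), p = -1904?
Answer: 416150500387/454260 ≈ 9.1611e+5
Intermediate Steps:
P(B, E) = -2/5 + B/(5*E) (P(B, E) = -2/5 + (B/E)/5 = -2/5 + B/(5*E))
t = 103520025/113 (t = -4345285*(-405/(1759 - 2*(-81))) = -4345285*(-405/(1759 + 162)) = -4345285/((1/5)*(-1/81)*1921) = -4345285/(-1921/405) = -4345285*(-405/1921) = 103520025/113 ≈ 9.1611e+5)
t + z(-2121, p) = 103520025/113 + 1/(-1899 - 2121) = 103520025/113 + 1/(-4020) = 103520025/113 - 1/4020 = 416150500387/454260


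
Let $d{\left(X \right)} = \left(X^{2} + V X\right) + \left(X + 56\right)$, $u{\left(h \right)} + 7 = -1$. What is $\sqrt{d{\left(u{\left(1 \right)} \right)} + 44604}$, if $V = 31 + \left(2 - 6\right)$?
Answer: $10 \sqrt{445} \approx 210.95$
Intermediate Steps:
$u{\left(h \right)} = -8$ ($u{\left(h \right)} = -7 - 1 = -8$)
$V = 27$ ($V = 31 + \left(2 - 6\right) = 31 - 4 = 27$)
$d{\left(X \right)} = 56 + X^{2} + 28 X$ ($d{\left(X \right)} = \left(X^{2} + 27 X\right) + \left(X + 56\right) = \left(X^{2} + 27 X\right) + \left(56 + X\right) = 56 + X^{2} + 28 X$)
$\sqrt{d{\left(u{\left(1 \right)} \right)} + 44604} = \sqrt{\left(56 + \left(-8\right)^{2} + 28 \left(-8\right)\right) + 44604} = \sqrt{\left(56 + 64 - 224\right) + 44604} = \sqrt{-104 + 44604} = \sqrt{44500} = 10 \sqrt{445}$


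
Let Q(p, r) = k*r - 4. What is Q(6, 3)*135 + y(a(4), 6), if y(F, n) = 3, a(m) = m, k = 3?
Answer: 678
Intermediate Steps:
Q(p, r) = -4 + 3*r (Q(p, r) = 3*r - 4 = -4 + 3*r)
Q(6, 3)*135 + y(a(4), 6) = (-4 + 3*3)*135 + 3 = (-4 + 9)*135 + 3 = 5*135 + 3 = 675 + 3 = 678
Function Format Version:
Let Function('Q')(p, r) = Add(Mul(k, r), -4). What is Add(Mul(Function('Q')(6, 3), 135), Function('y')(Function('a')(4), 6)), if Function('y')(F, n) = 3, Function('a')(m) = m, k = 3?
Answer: 678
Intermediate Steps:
Function('Q')(p, r) = Add(-4, Mul(3, r)) (Function('Q')(p, r) = Add(Mul(3, r), -4) = Add(-4, Mul(3, r)))
Add(Mul(Function('Q')(6, 3), 135), Function('y')(Function('a')(4), 6)) = Add(Mul(Add(-4, Mul(3, 3)), 135), 3) = Add(Mul(Add(-4, 9), 135), 3) = Add(Mul(5, 135), 3) = Add(675, 3) = 678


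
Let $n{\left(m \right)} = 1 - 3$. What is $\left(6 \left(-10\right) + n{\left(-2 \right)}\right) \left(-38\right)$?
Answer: $2356$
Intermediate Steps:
$n{\left(m \right)} = -2$
$\left(6 \left(-10\right) + n{\left(-2 \right)}\right) \left(-38\right) = \left(6 \left(-10\right) - 2\right) \left(-38\right) = \left(-60 - 2\right) \left(-38\right) = \left(-62\right) \left(-38\right) = 2356$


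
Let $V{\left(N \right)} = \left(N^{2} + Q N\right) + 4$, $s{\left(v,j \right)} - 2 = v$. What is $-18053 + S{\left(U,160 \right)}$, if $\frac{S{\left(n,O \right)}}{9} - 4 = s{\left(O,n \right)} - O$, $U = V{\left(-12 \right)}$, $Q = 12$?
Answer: $-17999$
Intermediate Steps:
$s{\left(v,j \right)} = 2 + v$
$V{\left(N \right)} = 4 + N^{2} + 12 N$ ($V{\left(N \right)} = \left(N^{2} + 12 N\right) + 4 = 4 + N^{2} + 12 N$)
$U = 4$ ($U = 4 + \left(-12\right)^{2} + 12 \left(-12\right) = 4 + 144 - 144 = 4$)
$S{\left(n,O \right)} = 54$ ($S{\left(n,O \right)} = 36 + 9 \left(\left(2 + O\right) - O\right) = 36 + 9 \cdot 2 = 36 + 18 = 54$)
$-18053 + S{\left(U,160 \right)} = -18053 + 54 = -17999$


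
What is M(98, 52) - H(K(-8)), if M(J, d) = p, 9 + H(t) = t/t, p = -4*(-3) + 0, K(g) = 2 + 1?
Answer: 20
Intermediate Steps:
K(g) = 3
p = 12 (p = 12 + 0 = 12)
H(t) = -8 (H(t) = -9 + t/t = -9 + 1 = -8)
M(J, d) = 12
M(98, 52) - H(K(-8)) = 12 - 1*(-8) = 12 + 8 = 20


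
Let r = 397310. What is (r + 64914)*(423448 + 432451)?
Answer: 395617059376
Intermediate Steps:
(r + 64914)*(423448 + 432451) = (397310 + 64914)*(423448 + 432451) = 462224*855899 = 395617059376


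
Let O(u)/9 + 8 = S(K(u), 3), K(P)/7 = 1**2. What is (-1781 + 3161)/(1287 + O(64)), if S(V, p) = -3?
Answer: 115/99 ≈ 1.1616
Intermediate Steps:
K(P) = 7 (K(P) = 7*1**2 = 7*1 = 7)
O(u) = -99 (O(u) = -72 + 9*(-3) = -72 - 27 = -99)
(-1781 + 3161)/(1287 + O(64)) = (-1781 + 3161)/(1287 - 99) = 1380/1188 = 1380*(1/1188) = 115/99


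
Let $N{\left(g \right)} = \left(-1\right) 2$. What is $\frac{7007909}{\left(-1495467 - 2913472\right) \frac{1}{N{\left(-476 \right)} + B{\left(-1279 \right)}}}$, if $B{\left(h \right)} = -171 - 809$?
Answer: $\frac{6881766638}{4408939} \approx 1560.9$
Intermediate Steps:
$N{\left(g \right)} = -2$
$B{\left(h \right)} = -980$
$\frac{7007909}{\left(-1495467 - 2913472\right) \frac{1}{N{\left(-476 \right)} + B{\left(-1279 \right)}}} = \frac{7007909}{\left(-1495467 - 2913472\right) \frac{1}{-2 - 980}} = \frac{7007909}{\left(-4408939\right) \frac{1}{-982}} = \frac{7007909}{\left(-4408939\right) \left(- \frac{1}{982}\right)} = \frac{7007909}{\frac{4408939}{982}} = 7007909 \cdot \frac{982}{4408939} = \frac{6881766638}{4408939}$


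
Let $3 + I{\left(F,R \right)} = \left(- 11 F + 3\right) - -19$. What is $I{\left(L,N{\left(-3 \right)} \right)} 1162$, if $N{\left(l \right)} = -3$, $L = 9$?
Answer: $-92960$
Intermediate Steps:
$I{\left(F,R \right)} = 19 - 11 F$ ($I{\left(F,R \right)} = -3 - \left(-22 + 11 F\right) = 19 - 11 F$)
$I{\left(L,N{\left(-3 \right)} \right)} 1162 = \left(19 - 99\right) 1162 = \left(-80\right) 1162 = -92960$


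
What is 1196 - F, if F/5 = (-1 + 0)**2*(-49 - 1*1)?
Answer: 1446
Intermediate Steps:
F = -250 (F = 5*((-1 + 0)**2*(-49 - 1*1)) = 5*((-1)**2*(-49 - 1)) = 5*(1*(-50)) = 5*(-50) = -250)
1196 - F = 1196 - 1*(-250) = 1196 + 250 = 1446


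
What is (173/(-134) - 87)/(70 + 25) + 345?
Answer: 4380019/12730 ≈ 344.07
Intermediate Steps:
(173/(-134) - 87)/(70 + 25) + 345 = (173*(-1/134) - 87)/95 + 345 = (-173/134 - 87)*(1/95) + 345 = -11831/134*1/95 + 345 = -11831/12730 + 345 = 4380019/12730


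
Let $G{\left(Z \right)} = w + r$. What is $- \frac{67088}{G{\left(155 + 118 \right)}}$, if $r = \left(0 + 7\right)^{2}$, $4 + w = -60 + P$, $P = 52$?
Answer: $- \frac{67088}{37} \approx -1813.2$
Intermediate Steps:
$w = -12$ ($w = -4 + \left(-60 + 52\right) = -4 - 8 = -12$)
$r = 49$ ($r = 7^{2} = 49$)
$G{\left(Z \right)} = 37$ ($G{\left(Z \right)} = -12 + 49 = 37$)
$- \frac{67088}{G{\left(155 + 118 \right)}} = - \frac{67088}{37}$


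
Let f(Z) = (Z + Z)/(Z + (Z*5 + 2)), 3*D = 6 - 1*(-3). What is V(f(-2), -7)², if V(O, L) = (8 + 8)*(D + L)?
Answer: 4096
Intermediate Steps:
D = 3 (D = (6 - 1*(-3))/3 = (6 + 3)/3 = (⅓)*9 = 3)
f(Z) = 2*Z/(2 + 6*Z) (f(Z) = (2*Z)/(Z + (5*Z + 2)) = (2*Z)/(Z + (2 + 5*Z)) = (2*Z)/(2 + 6*Z) = 2*Z/(2 + 6*Z))
V(O, L) = 48 + 16*L (V(O, L) = (8 + 8)*(3 + L) = 16*(3 + L) = 48 + 16*L)
V(f(-2), -7)² = (48 + 16*(-7))² = (48 - 112)² = (-64)² = 4096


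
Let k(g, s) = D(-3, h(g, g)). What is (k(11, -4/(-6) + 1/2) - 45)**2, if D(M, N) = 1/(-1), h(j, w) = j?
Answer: 2116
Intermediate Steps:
D(M, N) = -1
k(g, s) = -1
(k(11, -4/(-6) + 1/2) - 45)**2 = (-1 - 45)**2 = (-46)**2 = 2116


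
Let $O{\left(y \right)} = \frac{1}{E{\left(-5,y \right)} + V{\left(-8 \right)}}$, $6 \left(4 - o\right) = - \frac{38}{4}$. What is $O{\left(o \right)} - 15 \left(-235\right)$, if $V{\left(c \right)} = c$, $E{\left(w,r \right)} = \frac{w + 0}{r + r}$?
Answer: $\frac{1995083}{566} \approx 3524.9$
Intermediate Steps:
$E{\left(w,r \right)} = \frac{w}{2 r}$
$o = \frac{67}{12}$ ($o = 4 - \frac{\left(-38\right) \frac{1}{4}}{6} = 4 - - \frac{19}{12} = 4 + \frac{19}{12} = \frac{67}{12} \approx 5.5833$)
$O{\left(y \right)} = \frac{1}{-8 - \frac{5}{2 y}}$ ($O{\left(y \right)} = \frac{1}{\frac{1}{2} \left(-5\right) \frac{1}{y} - 8} = \frac{1}{- \frac{5}{2 y} - 8} = \frac{1}{-8 - \frac{5}{2 y}}$)
$O{\left(o \right)} - 15 \left(-235\right) = \left(-2\right) \frac{67}{12} \frac{1}{5 + 16 \cdot \frac{67}{12}} - 15 \left(-235\right) = \left(-2\right) \frac{67}{12} \frac{1}{5 + \frac{268}{3}} - -3525 = \left(-2\right) \frac{67}{12} \frac{1}{\frac{283}{3}} + 3525 = \left(-2\right) \frac{67}{12} \cdot \frac{3}{283} + 3525 = - \frac{67}{566} + 3525 = \frac{1995083}{566}$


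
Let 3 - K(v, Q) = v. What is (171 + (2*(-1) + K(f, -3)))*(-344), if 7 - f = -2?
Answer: -56072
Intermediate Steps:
f = 9 (f = 7 - 1*(-2) = 7 + 2 = 9)
K(v, Q) = 3 - v
(171 + (2*(-1) + K(f, -3)))*(-344) = (171 + (2*(-1) + (3 - 1*9)))*(-344) = (171 + (-2 + (3 - 9)))*(-344) = (171 + (-2 - 6))*(-344) = (171 - 8)*(-344) = 163*(-344) = -56072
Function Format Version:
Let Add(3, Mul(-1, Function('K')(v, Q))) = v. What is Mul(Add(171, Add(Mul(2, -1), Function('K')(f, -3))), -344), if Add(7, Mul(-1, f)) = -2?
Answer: -56072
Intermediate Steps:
f = 9 (f = Add(7, Mul(-1, -2)) = Add(7, 2) = 9)
Function('K')(v, Q) = Add(3, Mul(-1, v))
Mul(Add(171, Add(Mul(2, -1), Function('K')(f, -3))), -344) = Mul(Add(171, Add(Mul(2, -1), Add(3, Mul(-1, 9)))), -344) = Mul(Add(171, Add(-2, Add(3, -9))), -344) = Mul(Add(171, Add(-2, -6)), -344) = Mul(Add(171, -8), -344) = Mul(163, -344) = -56072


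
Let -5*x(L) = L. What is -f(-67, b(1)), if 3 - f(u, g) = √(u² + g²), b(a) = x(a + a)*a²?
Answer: -3 + √112229/5 ≈ 64.001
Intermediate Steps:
x(L) = -L/5
b(a) = -2*a³/5 (b(a) = (-(a + a)/5)*a² = (-2*a/5)*a² = -2*a³/5)
f(u, g) = 3 - √(g² + u²) (f(u, g) = 3 - √(u² + g²) = 3 - √(g² + u²))
-f(-67, b(1)) = -(3 - √((-⅖*1³)² + (-67)²)) = -(3 - √((-⅖*1)² + 4489)) = -(3 - √((-⅖)² + 4489)) = -(3 - √(4/25 + 4489)) = -(3 - √(112229/25)) = -(3 - √112229/5) = -3 + √112229/5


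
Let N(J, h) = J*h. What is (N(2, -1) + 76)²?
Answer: 5476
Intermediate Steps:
(N(2, -1) + 76)² = (2*(-1) + 76)² = (-2 + 76)² = 74² = 5476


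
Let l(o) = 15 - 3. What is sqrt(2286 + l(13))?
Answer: sqrt(2298) ≈ 47.937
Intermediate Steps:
l(o) = 12
sqrt(2286 + l(13)) = sqrt(2286 + 12) = sqrt(2298)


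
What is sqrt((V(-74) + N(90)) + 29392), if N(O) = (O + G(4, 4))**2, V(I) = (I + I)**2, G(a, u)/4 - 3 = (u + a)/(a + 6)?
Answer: 2*sqrt(389769)/5 ≈ 249.73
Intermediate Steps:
G(a, u) = 12 + 4*(a + u)/(6 + a) (G(a, u) = 12 + 4*((u + a)/(a + 6)) = 12 + 4*((a + u)/(6 + a)) = 12 + 4*(a + u)/(6 + a))
V(I) = 4*I**2 (V(I) = (2*I)**2 = 4*I**2)
N(O) = (76/5 + O)**2 (N(O) = (O + 4*(18 + 4 + 4*4)/(6 + 4))**2 = (O + 4*(18 + 4 + 16)/10)**2 = (O + 4*(1/10)*38)**2 = (O + 76/5)**2 = (76/5 + O)**2)
sqrt((V(-74) + N(90)) + 29392) = sqrt((4*(-74)**2 + (76 + 5*90)**2/25) + 29392) = sqrt((4*5476 + (76 + 450)**2/25) + 29392) = sqrt((21904 + (1/25)*526**2) + 29392) = sqrt((21904 + (1/25)*276676) + 29392) = sqrt((21904 + 276676/25) + 29392) = sqrt(824276/25 + 29392) = sqrt(1559076/25) = 2*sqrt(389769)/5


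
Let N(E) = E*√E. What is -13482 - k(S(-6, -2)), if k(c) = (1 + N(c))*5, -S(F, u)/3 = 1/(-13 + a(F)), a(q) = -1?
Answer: -13487 - 15*√42/196 ≈ -13488.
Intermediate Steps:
S(F, u) = 3/14 (S(F, u) = -3/(-13 - 1) = -3/(-14) = -3*(-1/14) = 3/14)
N(E) = E^(3/2)
k(c) = 5 + 5*c^(3/2) (k(c) = (1 + c^(3/2))*5 = 5 + 5*c^(3/2))
-13482 - k(S(-6, -2)) = -13482 - (5 + 5*(3/14)^(3/2)) = -13482 - (5 + 5*(3*√42/196)) = -13482 - (5 + 15*√42/196) = -13482 + (-5 - 15*√42/196) = -13487 - 15*√42/196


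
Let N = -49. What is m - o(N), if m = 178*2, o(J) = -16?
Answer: 372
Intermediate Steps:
m = 356
m - o(N) = 356 - 1*(-16) = 356 + 16 = 372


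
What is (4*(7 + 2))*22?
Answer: 792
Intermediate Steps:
(4*(7 + 2))*22 = (4*9)*22 = 36*22 = 792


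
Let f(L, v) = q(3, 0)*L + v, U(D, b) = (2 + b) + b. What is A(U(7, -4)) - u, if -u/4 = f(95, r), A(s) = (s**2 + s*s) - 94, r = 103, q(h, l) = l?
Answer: 390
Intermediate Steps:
U(D, b) = 2 + 2*b
A(s) = -94 + 2*s**2 (A(s) = (s**2 + s**2) - 94 = 2*s**2 - 94 = -94 + 2*s**2)
f(L, v) = v (f(L, v) = 0*L + v = 0 + v = v)
u = -412 (u = -4*103 = -412)
A(U(7, -4)) - u = (-94 + 2*(2 + 2*(-4))**2) - 1*(-412) = (-94 + 2*(2 - 8)**2) + 412 = (-94 + 2*(-6)**2) + 412 = (-94 + 2*36) + 412 = (-94 + 72) + 412 = -22 + 412 = 390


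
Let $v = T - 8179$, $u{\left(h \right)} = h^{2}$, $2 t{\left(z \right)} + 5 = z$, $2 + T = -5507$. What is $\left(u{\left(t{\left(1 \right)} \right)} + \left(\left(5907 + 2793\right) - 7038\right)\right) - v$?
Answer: $15354$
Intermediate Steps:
$T = -5509$ ($T = -2 - 5507 = -5509$)
$t{\left(z \right)} = - \frac{5}{2} + \frac{z}{2}$
$v = -13688$ ($v = -5509 - 8179 = -13688$)
$\left(u{\left(t{\left(1 \right)} \right)} + \left(\left(5907 + 2793\right) - 7038\right)\right) - v = \left(\left(- \frac{5}{2} + \frac{1}{2} \cdot 1\right)^{2} + \left(\left(5907 + 2793\right) - 7038\right)\right) - -13688 = \left(\left(- \frac{5}{2} + \frac{1}{2}\right)^{2} + \left(8700 - 7038\right)\right) + 13688 = \left(\left(-2\right)^{2} + 1662\right) + 13688 = \left(4 + 1662\right) + 13688 = 1666 + 13688 = 15354$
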